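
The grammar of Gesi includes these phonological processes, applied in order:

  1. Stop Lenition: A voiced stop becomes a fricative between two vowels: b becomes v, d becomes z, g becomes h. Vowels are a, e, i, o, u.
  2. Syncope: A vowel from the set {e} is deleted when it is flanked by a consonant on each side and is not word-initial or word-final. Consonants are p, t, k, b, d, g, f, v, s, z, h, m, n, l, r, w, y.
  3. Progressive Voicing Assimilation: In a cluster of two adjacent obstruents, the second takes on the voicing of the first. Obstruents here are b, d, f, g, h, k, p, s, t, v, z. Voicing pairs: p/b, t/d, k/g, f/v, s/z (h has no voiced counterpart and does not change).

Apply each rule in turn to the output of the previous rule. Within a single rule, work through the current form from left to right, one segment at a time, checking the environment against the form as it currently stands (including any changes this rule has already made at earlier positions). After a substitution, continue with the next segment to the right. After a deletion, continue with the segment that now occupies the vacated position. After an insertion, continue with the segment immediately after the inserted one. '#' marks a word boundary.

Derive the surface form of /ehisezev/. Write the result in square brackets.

[ehissf]

1 Stop Lenition: no change — [ehisezev]
2 Syncope: [ehisezev] → [ehiszv]
3 Progressive Voicing Assimilation: [ehiszv] → [ehissf]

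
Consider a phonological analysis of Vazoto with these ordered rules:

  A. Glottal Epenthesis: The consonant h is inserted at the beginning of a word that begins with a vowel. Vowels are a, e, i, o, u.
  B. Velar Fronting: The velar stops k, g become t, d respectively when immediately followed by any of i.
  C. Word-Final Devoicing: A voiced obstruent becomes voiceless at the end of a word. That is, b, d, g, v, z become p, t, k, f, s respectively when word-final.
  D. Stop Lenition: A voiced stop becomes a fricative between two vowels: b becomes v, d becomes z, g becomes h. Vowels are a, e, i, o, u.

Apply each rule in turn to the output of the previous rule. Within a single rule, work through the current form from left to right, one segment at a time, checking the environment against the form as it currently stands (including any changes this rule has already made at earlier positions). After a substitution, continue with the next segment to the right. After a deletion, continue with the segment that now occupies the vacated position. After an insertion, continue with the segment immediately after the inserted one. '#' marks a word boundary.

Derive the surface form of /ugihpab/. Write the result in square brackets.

[huzihpap]

A Glottal Epenthesis: [ugihpab] → [hugihpab]
B Velar Fronting: [hugihpab] → [hudihpab]
C Word-Final Devoicing: [hudihpab] → [hudihpap]
D Stop Lenition: [hudihpap] → [huzihpap]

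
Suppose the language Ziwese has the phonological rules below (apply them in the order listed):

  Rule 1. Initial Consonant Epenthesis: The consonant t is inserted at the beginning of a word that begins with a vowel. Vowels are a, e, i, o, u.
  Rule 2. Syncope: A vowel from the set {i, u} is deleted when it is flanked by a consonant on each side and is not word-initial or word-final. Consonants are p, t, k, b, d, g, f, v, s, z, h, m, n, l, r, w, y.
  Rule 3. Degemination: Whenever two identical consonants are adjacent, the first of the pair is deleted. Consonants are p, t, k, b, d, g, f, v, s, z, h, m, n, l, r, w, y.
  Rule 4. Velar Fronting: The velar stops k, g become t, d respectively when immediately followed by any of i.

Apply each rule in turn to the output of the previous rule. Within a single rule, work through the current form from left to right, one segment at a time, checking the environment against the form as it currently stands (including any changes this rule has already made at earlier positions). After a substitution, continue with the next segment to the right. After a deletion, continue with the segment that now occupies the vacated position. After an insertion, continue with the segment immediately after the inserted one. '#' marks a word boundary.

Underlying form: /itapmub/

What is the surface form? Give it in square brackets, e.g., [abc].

[tapmb]

Rule 1 Initial Consonant Epenthesis: [itapmub] → [titapmub]
Rule 2 Syncope: [titapmub] → [ttapmb]
Rule 3 Degemination: [ttapmb] → [tapmb]
Rule 4 Velar Fronting: no change — [tapmb]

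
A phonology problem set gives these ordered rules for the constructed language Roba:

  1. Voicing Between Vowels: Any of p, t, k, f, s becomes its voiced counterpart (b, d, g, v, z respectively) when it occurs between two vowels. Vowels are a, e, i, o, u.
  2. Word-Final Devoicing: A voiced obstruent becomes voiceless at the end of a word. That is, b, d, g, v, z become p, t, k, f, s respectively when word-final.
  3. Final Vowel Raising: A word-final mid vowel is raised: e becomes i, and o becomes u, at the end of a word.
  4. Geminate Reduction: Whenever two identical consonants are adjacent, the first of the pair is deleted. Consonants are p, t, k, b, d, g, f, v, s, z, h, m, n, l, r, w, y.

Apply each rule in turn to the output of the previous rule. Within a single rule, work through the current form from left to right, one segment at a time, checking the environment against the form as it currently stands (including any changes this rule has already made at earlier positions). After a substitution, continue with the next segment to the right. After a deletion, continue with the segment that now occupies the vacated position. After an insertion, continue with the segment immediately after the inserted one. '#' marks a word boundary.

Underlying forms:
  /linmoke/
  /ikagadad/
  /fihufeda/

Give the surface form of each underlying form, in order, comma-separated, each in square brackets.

/linmoke/:
  1 Voicing Between Vowels: [linmoke] → [linmoge]
  2 Word-Final Devoicing: no change — [linmoge]
  3 Final Vowel Raising: [linmoge] → [linmogi]
  4 Geminate Reduction: no change — [linmogi]
/ikagadad/:
  1 Voicing Between Vowels: [ikagadad] → [igagadad]
  2 Word-Final Devoicing: [igagadad] → [igagadat]
  3 Final Vowel Raising: no change — [igagadat]
  4 Geminate Reduction: no change — [igagadat]
/fihufeda/:
  1 Voicing Between Vowels: [fihufeda] → [fihuveda]
  2 Word-Final Devoicing: no change — [fihuveda]
  3 Final Vowel Raising: no change — [fihuveda]
  4 Geminate Reduction: no change — [fihuveda]

[linmogi], [igagadat], [fihuveda]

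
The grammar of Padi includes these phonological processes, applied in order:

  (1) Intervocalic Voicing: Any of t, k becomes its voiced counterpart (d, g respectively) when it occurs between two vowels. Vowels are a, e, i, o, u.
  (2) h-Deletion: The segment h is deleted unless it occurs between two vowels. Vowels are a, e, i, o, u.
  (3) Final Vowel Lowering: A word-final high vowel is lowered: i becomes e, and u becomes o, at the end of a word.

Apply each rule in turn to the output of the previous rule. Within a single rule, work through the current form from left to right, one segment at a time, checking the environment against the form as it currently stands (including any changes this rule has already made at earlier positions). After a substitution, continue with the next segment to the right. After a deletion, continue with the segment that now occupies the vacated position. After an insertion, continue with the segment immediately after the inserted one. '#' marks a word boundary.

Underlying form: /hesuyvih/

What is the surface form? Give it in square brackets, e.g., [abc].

(1) Intervocalic Voicing: no change — [hesuyvih]
(2) h-Deletion: [hesuyvih] → [esuyvi]
(3) Final Vowel Lowering: [esuyvi] → [esuyve]

[esuyve]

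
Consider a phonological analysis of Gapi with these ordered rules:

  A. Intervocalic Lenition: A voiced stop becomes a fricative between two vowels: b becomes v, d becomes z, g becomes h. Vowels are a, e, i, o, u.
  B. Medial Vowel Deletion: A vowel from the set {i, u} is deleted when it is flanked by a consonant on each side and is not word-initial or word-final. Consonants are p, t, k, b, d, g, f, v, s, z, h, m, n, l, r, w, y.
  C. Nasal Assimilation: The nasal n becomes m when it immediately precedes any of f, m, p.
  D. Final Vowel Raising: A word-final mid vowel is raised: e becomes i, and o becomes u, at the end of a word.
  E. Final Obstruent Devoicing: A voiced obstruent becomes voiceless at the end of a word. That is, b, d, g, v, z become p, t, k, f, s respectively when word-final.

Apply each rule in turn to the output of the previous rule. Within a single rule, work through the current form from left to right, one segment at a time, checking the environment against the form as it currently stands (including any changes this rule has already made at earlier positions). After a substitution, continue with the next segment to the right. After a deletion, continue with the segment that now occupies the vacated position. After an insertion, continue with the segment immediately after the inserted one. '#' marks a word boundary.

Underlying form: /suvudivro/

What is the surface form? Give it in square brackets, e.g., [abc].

A Intervocalic Lenition: [suvudivro] → [suvuzivro]
B Medial Vowel Deletion: [suvuzivro] → [svzvro]
C Nasal Assimilation: no change — [svzvro]
D Final Vowel Raising: [svzvro] → [svzvru]
E Final Obstruent Devoicing: no change — [svzvru]

[svzvru]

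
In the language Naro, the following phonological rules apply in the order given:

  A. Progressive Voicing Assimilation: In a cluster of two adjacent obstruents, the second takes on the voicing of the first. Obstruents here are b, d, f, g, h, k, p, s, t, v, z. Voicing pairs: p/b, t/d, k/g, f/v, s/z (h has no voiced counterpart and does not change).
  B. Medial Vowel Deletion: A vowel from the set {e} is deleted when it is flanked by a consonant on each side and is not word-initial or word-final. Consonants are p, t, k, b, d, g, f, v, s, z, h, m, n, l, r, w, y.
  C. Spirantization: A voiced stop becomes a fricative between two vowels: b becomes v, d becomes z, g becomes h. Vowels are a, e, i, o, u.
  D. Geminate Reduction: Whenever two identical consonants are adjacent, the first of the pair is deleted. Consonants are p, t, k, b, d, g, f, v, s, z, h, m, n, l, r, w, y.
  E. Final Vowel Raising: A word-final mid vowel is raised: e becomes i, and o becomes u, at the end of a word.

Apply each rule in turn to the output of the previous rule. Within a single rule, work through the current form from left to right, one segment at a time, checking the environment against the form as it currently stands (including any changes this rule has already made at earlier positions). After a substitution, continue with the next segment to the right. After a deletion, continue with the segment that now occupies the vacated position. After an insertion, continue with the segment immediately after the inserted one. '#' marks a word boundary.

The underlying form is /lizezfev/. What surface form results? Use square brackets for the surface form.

A Progressive Voicing Assimilation: [lizezfev] → [lizezvev]
B Medial Vowel Deletion: [lizezvev] → [lizzvv]
C Spirantization: no change — [lizzvv]
D Geminate Reduction: [lizzvv] → [lizv]
E Final Vowel Raising: no change — [lizv]

[lizv]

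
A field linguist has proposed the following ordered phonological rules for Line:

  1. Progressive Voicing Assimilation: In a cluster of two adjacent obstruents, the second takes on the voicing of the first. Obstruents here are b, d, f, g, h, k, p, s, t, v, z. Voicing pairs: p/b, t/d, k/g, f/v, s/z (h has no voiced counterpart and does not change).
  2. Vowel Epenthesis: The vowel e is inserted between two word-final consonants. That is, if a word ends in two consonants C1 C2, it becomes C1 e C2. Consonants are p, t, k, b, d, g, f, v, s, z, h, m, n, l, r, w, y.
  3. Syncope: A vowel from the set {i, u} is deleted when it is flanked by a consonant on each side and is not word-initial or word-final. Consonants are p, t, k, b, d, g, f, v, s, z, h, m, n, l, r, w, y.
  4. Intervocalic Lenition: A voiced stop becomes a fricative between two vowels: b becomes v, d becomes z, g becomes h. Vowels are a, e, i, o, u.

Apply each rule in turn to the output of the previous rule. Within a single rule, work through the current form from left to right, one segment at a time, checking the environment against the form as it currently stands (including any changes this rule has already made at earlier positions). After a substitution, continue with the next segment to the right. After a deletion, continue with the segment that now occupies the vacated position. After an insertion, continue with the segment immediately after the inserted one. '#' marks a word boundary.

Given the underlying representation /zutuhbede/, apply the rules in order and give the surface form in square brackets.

[zthpeze]

1 Progressive Voicing Assimilation: [zutuhbede] → [zutuhpede]
2 Vowel Epenthesis: no change — [zutuhpede]
3 Syncope: [zutuhpede] → [zthpede]
4 Intervocalic Lenition: [zthpede] → [zthpeze]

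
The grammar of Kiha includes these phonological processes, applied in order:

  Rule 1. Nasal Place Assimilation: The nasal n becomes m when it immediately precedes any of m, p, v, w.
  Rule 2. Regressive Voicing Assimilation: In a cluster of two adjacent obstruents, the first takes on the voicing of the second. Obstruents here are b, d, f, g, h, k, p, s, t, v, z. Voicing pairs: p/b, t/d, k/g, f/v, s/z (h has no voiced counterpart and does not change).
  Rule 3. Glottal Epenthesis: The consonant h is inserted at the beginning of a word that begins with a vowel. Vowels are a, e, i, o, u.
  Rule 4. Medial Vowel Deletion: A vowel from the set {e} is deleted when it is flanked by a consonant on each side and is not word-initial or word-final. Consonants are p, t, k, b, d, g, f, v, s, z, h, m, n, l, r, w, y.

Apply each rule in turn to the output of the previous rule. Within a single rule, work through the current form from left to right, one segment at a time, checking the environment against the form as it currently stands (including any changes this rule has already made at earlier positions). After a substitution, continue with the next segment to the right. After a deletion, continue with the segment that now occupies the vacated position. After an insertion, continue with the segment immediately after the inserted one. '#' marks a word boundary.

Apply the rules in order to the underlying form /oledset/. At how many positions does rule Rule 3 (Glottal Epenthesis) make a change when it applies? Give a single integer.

1

Rule 1 Nasal Place Assimilation: no change — [oledset]
Rule 2 Regressive Voicing Assimilation: [oledset] → [oletset]
Rule 3 Glottal Epenthesis: [oletset] → [holetset]
Rule 4 Medial Vowel Deletion: [holetset] → [holtst]
Rule Rule 3 changed 1 position(s).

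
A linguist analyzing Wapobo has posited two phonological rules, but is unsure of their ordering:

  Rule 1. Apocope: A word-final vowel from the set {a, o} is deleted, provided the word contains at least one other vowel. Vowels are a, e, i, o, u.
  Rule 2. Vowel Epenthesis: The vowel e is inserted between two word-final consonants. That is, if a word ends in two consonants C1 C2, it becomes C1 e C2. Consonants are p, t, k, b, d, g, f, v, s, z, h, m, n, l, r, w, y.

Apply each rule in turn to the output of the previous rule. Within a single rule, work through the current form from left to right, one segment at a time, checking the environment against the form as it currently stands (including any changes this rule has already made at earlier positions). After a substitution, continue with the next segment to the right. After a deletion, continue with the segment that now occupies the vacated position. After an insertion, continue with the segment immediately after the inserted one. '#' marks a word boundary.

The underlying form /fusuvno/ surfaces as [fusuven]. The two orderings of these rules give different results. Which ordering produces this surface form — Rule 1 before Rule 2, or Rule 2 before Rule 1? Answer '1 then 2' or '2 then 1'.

1 then 2

Order 1 then 2:
  1 Apocope: [fusuvno] → [fusuvn]
  2 Vowel Epenthesis: [fusuvn] → [fusuven]
  result: [fusuven]
Order 2 then 1:
  2 Vowel Epenthesis: no change — [fusuvno]
  1 Apocope: [fusuvno] → [fusuvn]
  result: [fusuvn]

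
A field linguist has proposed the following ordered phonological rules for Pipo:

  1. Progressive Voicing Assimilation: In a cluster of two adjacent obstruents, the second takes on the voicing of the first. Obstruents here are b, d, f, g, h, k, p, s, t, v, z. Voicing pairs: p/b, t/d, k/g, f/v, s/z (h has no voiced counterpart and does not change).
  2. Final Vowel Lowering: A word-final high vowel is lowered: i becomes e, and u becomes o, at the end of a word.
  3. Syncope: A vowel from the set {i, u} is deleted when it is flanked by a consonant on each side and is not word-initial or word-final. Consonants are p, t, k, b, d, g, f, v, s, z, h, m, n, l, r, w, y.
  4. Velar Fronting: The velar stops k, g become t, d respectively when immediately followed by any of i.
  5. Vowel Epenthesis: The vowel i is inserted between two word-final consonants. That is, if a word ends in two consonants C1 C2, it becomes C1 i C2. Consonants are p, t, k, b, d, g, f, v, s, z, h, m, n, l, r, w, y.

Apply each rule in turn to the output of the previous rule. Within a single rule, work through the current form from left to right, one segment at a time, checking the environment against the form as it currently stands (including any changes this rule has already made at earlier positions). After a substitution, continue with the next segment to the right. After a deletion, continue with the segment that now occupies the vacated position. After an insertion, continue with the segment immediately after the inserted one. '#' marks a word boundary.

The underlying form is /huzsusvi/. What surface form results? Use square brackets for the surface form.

[hzzsfe]

1 Progressive Voicing Assimilation: [huzsusvi] → [huzzusfi]
2 Final Vowel Lowering: [huzzusfi] → [huzzusfe]
3 Syncope: [huzzusfe] → [hzzsfe]
4 Velar Fronting: no change — [hzzsfe]
5 Vowel Epenthesis: no change — [hzzsfe]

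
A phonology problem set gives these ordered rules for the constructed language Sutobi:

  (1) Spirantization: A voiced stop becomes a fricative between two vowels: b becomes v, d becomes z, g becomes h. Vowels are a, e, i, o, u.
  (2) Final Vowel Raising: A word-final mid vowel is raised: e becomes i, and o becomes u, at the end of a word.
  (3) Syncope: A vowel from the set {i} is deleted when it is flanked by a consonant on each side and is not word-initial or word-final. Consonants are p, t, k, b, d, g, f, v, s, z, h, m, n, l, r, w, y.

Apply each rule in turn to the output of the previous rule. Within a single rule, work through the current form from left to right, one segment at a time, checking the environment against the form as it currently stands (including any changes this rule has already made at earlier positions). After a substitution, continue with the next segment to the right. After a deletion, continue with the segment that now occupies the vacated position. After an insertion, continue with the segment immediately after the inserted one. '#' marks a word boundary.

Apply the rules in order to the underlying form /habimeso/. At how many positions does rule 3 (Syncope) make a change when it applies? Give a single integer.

(1) Spirantization: [habimeso] → [havimeso]
(2) Final Vowel Raising: [havimeso] → [havimesu]
(3) Syncope: [havimesu] → [havmesu]
Rule 3 changed 1 position(s).

1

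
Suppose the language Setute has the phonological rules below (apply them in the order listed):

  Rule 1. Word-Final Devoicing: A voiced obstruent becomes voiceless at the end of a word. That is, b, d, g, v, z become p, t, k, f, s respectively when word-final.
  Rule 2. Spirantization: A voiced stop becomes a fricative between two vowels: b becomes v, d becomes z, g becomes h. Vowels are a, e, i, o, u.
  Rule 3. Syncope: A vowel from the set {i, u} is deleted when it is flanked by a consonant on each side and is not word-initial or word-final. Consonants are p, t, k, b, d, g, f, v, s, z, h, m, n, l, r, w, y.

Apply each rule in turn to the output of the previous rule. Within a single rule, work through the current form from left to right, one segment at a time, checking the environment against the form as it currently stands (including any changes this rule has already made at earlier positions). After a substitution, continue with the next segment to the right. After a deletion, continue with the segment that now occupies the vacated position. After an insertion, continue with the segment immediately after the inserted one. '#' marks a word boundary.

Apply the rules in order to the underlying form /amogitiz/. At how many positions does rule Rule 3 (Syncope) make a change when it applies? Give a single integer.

Rule 1 Word-Final Devoicing: [amogitiz] → [amogitis]
Rule 2 Spirantization: [amogitis] → [amohitis]
Rule 3 Syncope: [amohitis] → [amohts]
Rule Rule 3 changed 2 position(s).

2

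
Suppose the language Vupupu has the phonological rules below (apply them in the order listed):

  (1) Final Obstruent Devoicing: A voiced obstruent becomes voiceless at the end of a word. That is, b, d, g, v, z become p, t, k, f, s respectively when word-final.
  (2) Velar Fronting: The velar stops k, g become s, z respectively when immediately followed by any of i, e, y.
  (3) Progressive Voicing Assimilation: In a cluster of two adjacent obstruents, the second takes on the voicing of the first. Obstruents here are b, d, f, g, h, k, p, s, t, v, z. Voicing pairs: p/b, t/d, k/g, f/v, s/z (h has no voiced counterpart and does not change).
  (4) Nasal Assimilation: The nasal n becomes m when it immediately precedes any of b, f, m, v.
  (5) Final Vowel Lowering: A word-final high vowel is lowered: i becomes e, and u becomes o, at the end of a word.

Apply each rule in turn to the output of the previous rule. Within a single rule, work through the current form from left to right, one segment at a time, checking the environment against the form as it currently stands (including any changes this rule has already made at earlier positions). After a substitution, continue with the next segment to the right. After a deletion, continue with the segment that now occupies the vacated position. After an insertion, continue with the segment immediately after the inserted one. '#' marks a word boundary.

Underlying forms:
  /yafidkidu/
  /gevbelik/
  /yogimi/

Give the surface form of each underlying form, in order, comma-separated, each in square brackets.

[yafidzido], [zevbelik], [yozime]

/yafidkidu/:
  (1) Final Obstruent Devoicing: no change — [yafidkidu]
  (2) Velar Fronting: [yafidkidu] → [yafidsidu]
  (3) Progressive Voicing Assimilation: [yafidsidu] → [yafidzidu]
  (4) Nasal Assimilation: no change — [yafidzidu]
  (5) Final Vowel Lowering: [yafidzidu] → [yafidzido]
/gevbelik/:
  (1) Final Obstruent Devoicing: no change — [gevbelik]
  (2) Velar Fronting: [gevbelik] → [zevbelik]
  (3) Progressive Voicing Assimilation: no change — [zevbelik]
  (4) Nasal Assimilation: no change — [zevbelik]
  (5) Final Vowel Lowering: no change — [zevbelik]
/yogimi/:
  (1) Final Obstruent Devoicing: no change — [yogimi]
  (2) Velar Fronting: [yogimi] → [yozimi]
  (3) Progressive Voicing Assimilation: no change — [yozimi]
  (4) Nasal Assimilation: no change — [yozimi]
  (5) Final Vowel Lowering: [yozimi] → [yozime]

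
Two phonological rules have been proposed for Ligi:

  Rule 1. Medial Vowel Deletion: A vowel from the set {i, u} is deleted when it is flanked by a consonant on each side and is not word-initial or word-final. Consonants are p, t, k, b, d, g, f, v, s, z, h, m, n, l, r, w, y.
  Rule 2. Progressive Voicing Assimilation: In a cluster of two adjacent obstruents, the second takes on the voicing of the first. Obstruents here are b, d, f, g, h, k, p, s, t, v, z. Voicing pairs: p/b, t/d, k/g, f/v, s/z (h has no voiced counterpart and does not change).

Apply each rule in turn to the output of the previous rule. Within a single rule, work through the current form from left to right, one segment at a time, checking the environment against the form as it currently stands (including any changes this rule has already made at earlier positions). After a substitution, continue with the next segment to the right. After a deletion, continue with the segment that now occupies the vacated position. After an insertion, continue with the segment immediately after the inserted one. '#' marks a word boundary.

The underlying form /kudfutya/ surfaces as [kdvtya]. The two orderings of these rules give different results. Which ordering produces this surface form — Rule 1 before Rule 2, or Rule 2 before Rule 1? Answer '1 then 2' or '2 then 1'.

2 then 1

Order 1 then 2:
  1 Medial Vowel Deletion: [kudfutya] → [kdftya]
  2 Progressive Voicing Assimilation: [kdftya] → [ktftya]
  result: [ktftya]
Order 2 then 1:
  2 Progressive Voicing Assimilation: [kudfutya] → [kudvutya]
  1 Medial Vowel Deletion: [kudvutya] → [kdvtya]
  result: [kdvtya]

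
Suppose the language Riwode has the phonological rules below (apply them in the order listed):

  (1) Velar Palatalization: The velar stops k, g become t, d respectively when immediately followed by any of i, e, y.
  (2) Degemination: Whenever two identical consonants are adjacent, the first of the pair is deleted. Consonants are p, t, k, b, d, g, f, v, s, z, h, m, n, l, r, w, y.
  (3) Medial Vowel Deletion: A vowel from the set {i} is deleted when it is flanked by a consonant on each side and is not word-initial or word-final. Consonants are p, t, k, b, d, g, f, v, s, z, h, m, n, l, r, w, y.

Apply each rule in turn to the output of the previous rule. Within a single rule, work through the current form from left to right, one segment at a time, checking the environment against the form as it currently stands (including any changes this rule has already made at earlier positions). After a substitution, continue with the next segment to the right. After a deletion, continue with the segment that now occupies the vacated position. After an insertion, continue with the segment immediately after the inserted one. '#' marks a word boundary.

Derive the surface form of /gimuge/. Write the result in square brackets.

[dmude]

(1) Velar Palatalization: [gimuge] → [dimude]
(2) Degemination: no change — [dimude]
(3) Medial Vowel Deletion: [dimude] → [dmude]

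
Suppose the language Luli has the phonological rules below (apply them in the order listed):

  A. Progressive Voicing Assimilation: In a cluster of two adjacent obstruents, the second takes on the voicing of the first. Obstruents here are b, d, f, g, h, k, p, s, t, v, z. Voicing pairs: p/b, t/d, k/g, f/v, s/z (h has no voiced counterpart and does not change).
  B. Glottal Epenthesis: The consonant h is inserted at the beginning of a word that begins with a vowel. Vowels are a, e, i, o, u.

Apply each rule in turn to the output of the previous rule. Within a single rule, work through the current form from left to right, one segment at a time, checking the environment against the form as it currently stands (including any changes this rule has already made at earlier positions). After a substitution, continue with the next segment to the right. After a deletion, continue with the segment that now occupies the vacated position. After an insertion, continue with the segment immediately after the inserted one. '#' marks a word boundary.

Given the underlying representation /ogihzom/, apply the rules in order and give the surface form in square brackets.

A Progressive Voicing Assimilation: [ogihzom] → [ogihsom]
B Glottal Epenthesis: [ogihsom] → [hogihsom]

[hogihsom]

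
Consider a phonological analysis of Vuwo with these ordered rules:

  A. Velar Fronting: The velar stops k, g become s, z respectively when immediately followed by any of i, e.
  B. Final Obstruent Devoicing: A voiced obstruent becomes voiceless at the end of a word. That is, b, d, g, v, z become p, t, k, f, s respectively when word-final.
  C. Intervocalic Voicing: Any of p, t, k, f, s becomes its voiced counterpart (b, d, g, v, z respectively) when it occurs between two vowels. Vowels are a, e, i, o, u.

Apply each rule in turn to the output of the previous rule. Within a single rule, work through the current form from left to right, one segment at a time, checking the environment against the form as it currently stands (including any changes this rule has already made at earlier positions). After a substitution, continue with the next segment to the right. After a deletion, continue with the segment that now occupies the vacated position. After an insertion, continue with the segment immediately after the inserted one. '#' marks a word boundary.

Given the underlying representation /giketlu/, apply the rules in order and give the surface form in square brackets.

[zizetlu]

A Velar Fronting: [giketlu] → [zisetlu]
B Final Obstruent Devoicing: no change — [zisetlu]
C Intervocalic Voicing: [zisetlu] → [zizetlu]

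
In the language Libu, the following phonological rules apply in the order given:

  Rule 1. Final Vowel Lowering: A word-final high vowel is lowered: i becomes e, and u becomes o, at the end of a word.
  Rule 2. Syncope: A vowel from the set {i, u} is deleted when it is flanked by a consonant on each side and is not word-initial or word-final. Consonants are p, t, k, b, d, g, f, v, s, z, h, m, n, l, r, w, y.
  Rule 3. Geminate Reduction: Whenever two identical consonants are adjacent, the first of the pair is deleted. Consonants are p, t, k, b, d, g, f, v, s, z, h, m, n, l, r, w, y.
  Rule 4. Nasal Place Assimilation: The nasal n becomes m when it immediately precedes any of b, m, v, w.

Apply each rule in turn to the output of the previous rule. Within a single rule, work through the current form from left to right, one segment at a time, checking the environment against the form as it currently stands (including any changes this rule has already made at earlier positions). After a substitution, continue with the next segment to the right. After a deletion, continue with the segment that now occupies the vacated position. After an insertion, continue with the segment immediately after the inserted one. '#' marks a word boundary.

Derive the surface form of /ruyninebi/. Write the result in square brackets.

[rynebe]

Rule 1 Final Vowel Lowering: [ruyninebi] → [ruyninebe]
Rule 2 Syncope: [ruyninebe] → [rynnebe]
Rule 3 Geminate Reduction: [rynnebe] → [rynebe]
Rule 4 Nasal Place Assimilation: no change — [rynebe]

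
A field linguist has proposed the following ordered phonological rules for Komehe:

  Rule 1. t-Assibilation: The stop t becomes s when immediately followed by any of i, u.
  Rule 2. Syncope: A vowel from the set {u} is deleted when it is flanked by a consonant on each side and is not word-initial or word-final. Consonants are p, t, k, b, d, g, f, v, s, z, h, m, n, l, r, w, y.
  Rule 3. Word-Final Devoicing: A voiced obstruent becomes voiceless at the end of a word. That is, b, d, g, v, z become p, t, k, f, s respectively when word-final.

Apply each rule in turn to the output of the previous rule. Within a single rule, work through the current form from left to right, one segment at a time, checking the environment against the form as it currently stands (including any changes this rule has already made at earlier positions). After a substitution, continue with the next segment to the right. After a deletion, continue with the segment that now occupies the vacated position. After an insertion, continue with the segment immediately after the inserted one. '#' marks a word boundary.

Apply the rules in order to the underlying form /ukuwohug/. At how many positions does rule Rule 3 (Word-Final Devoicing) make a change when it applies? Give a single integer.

Rule 1 t-Assibilation: no change — [ukuwohug]
Rule 2 Syncope: [ukuwohug] → [ukwohg]
Rule 3 Word-Final Devoicing: [ukwohg] → [ukwohk]
Rule Rule 3 changed 1 position(s).

1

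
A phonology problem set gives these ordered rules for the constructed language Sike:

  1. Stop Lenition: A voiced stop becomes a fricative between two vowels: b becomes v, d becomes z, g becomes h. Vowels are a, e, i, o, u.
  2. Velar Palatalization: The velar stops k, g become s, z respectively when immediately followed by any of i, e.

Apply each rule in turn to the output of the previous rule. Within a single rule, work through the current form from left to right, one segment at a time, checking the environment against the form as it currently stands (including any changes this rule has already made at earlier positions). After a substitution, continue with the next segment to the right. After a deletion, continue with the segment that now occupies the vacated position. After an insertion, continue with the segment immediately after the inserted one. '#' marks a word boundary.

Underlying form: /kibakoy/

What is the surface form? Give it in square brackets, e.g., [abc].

[sivakoy]

1 Stop Lenition: [kibakoy] → [kivakoy]
2 Velar Palatalization: [kivakoy] → [sivakoy]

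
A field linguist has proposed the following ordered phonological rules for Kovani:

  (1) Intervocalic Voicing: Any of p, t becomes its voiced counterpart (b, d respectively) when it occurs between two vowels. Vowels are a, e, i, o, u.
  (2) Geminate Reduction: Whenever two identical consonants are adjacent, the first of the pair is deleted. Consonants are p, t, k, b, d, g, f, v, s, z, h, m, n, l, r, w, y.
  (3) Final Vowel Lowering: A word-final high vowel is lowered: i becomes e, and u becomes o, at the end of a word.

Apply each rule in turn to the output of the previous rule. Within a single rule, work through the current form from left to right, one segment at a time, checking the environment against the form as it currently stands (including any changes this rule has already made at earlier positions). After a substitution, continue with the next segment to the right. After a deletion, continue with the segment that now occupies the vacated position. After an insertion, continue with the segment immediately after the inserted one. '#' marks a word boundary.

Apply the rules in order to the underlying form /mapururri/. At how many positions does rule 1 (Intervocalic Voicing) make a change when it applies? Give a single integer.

(1) Intervocalic Voicing: [mapururri] → [mabururri]
(2) Geminate Reduction: [mabururri] → [mabururi]
(3) Final Vowel Lowering: [mabururi] → [maburure]
Rule 1 changed 1 position(s).

1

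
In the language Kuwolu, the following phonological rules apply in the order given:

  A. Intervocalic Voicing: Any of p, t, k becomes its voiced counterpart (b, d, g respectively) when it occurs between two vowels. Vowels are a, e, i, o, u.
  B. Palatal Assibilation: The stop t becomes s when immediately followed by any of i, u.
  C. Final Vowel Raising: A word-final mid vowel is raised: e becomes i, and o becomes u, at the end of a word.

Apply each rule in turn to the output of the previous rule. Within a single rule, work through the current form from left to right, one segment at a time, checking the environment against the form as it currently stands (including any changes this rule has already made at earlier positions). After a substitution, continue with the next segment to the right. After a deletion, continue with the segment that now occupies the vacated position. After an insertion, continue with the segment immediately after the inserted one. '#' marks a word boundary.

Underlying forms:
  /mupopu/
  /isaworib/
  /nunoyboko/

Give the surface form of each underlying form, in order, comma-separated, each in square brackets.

[mubobu], [isaworib], [nunoybogu]

/mupopu/:
  A Intervocalic Voicing: [mupopu] → [mubobu]
  B Palatal Assibilation: no change — [mubobu]
  C Final Vowel Raising: no change — [mubobu]
/isaworib/:
  A Intervocalic Voicing: no change — [isaworib]
  B Palatal Assibilation: no change — [isaworib]
  C Final Vowel Raising: no change — [isaworib]
/nunoyboko/:
  A Intervocalic Voicing: [nunoyboko] → [nunoybogo]
  B Palatal Assibilation: no change — [nunoybogo]
  C Final Vowel Raising: [nunoybogo] → [nunoybogu]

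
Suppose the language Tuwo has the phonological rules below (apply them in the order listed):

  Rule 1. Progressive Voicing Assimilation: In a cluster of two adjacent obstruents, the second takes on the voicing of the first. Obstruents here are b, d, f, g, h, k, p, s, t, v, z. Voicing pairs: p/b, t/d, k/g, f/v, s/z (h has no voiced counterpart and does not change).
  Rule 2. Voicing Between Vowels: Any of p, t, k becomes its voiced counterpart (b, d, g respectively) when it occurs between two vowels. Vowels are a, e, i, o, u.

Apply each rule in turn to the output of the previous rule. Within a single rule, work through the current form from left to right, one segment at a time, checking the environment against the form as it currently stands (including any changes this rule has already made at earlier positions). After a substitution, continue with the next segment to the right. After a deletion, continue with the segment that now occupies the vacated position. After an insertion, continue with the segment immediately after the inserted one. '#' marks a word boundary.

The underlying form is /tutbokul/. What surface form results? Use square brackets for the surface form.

Rule 1 Progressive Voicing Assimilation: [tutbokul] → [tutpokul]
Rule 2 Voicing Between Vowels: [tutpokul] → [tutpogul]

[tutpogul]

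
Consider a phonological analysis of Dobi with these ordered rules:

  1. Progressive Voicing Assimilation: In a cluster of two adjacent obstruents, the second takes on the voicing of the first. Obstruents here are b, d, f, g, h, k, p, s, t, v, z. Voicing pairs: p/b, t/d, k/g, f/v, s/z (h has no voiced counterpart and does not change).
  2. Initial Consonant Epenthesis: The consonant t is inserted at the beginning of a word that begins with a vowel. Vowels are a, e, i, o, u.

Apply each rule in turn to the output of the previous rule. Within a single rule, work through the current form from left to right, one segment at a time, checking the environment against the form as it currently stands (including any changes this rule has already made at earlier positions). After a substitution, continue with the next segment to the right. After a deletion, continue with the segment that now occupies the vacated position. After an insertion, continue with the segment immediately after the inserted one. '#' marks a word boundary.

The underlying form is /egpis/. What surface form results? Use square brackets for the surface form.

[tegbis]

1 Progressive Voicing Assimilation: [egpis] → [egbis]
2 Initial Consonant Epenthesis: [egbis] → [tegbis]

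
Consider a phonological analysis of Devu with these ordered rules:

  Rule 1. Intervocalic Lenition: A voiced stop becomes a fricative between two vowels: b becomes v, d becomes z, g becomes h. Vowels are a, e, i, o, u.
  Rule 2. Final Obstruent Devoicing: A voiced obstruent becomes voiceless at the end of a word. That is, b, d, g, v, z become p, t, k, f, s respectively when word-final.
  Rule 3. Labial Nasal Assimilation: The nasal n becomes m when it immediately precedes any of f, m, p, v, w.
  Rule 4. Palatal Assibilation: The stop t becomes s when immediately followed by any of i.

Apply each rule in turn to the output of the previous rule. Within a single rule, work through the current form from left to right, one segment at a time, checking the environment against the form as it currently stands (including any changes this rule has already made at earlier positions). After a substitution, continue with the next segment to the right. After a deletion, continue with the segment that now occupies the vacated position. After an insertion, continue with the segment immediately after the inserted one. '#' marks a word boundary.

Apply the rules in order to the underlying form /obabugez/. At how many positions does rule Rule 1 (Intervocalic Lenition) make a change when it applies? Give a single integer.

3

Rule 1 Intervocalic Lenition: [obabugez] → [ovavuhez]
Rule 2 Final Obstruent Devoicing: [ovavuhez] → [ovavuhes]
Rule 3 Labial Nasal Assimilation: no change — [ovavuhes]
Rule 4 Palatal Assibilation: no change — [ovavuhes]
Rule Rule 1 changed 3 position(s).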